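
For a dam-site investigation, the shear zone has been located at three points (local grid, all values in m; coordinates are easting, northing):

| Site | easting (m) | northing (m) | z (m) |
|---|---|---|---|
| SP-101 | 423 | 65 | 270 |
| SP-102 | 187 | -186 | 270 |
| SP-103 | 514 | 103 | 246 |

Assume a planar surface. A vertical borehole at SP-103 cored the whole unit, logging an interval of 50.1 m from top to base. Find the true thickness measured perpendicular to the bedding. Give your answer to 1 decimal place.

Two edge vectors: SP-101→SP-102 = (-236, -251, 0), SP-101→SP-103 = (91, 38, -24).
Normal n = (SP-101→SP-102) × (SP-101→SP-103) = (6024, -5664, 13873).
So ∂z/∂easting = −n_x/n_z = −0.43422 and ∂z/∂northing = −n_y/n_z = 0.40828.
|∇z| = √(a²+b²) = 0.59602, so dip δ = arctan(0.59602) = 30.80°.
True thickness = vertical thickness × cos δ = 50.1 × cos 30.80° = 43.0 m.

43.0 m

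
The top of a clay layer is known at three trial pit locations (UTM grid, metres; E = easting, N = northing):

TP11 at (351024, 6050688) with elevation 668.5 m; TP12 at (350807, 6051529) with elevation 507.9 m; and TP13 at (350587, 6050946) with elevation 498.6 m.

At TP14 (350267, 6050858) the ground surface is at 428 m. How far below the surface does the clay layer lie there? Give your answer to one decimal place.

24.2 m

Let the plane be z = a·E + b·N + c.
TP12−TP11: −217a + 841b = −160.6;  TP13−TP11: −437a + 258b = −169.9.
Solving gives a = 0.325653306, b = −0.106936067.
Then c = 668.5 − a·351024 − b·6050688 = 533393.15.
At (350267, 6050858): z_contact = 114065.61 − 647054.96 + 533393.15 = 403.80 m.
Depth below ground = 428 − 403.80 = 24.2 m.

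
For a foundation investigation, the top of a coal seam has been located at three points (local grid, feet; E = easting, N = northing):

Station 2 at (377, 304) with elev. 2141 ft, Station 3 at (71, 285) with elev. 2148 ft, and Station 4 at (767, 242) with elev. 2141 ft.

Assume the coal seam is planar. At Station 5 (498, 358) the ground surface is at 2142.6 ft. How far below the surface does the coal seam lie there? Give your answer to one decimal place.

Let the plane be z = a·E + b·N + c.
Station 3−Station 2: −306a − 19b = 7;  Station 4−Station 2: 390a − 62b = 0.
Solving gives a = −0.01645, b = −0.10348.
Then c = 2141 − a·377 − b·304 = 2178.66.
At (498, 358): z_contact = −8.19 − 37.05 + 2178.66 = 2133.42 ft.
Depth below ground = 2142.6 − 2133.42 = 9.2 ft.

9.2 ft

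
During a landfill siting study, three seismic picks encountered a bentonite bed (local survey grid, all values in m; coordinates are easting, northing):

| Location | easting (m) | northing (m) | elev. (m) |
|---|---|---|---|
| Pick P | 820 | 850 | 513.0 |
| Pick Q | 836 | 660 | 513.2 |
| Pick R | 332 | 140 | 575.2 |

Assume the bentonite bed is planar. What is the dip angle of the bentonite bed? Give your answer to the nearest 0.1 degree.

6.4°

Two edge vectors: Pick P→Pick Q = (16, -190, 0.2), Pick P→Pick R = (-488, -710, 62.2).
Normal n = (Pick P→Pick Q) × (Pick P→Pick R) = (-11676, -1092.8, -104080).
So ∂z/∂easting = −n_x/n_z = −0.11218 and ∂z/∂northing = −n_y/n_z = −0.01050.
Gradient magnitude |∇z| = √(a² + b²) = √(0.01259 + 0.00011) = 0.11267.
True dip = arctan(0.11267) = 6.4°, dipping toward E (azimuth ≈ 085°).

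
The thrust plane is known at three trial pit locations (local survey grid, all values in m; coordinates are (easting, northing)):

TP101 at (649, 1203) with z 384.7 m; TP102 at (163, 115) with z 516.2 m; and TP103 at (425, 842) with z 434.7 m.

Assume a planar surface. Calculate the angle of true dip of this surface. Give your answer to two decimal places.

7.21°

Let the plane be z = a·E + b·N + c.
TP102−TP101: −486a − 1088b = 131.5;  TP103−TP101: −224a − 361b = 50.
Solving gives a = −0.10149, b = −0.07553.
Gradient magnitude |∇z| = √(a² + b²) = √(0.01030 + 0.00570) = 0.12651.
True dip = arctan(0.12651) = 7.21°, dipping toward NE (azimuth ≈ 053°).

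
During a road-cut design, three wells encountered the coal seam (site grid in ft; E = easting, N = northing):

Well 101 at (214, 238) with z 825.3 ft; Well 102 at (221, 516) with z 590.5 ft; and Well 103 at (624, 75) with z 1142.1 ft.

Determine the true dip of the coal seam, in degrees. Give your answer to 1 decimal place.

Let the plane be z = a·E + b·N + c.
Well 102−Well 101: 7a + 278b = −234.8;  Well 103−Well 101: 410a − 163b = 316.8.
Solving gives a = 0.43257, b = −0.85550.
Gradient magnitude |∇z| = √(a² + b²) = √(0.18712 + 0.73187) = 0.95864.
True dip = arctan(0.95864) = 43.8°, dipping toward NNW (azimuth ≈ 333°).

43.8°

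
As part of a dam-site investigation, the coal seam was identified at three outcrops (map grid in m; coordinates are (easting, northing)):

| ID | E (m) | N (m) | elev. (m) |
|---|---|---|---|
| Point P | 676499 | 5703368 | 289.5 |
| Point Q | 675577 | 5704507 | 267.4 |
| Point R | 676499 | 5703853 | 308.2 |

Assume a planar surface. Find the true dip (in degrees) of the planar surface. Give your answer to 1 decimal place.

4.6°

Two edge vectors: Point P→Point Q = (-922, 1139, -22.1), Point P→Point R = (0, 485, 18.7).
Normal n = (Point P→Point Q) × (Point P→Point R) = (32017.8, 17241.4, -447170).
So ∂z/∂E = −n_x/n_z = 0.07160 and ∂z/∂N = −n_y/n_z = 0.03856.
Gradient magnitude |∇z| = √(a² + b²) = √(0.00513 + 0.00149) = 0.08132.
True dip = arctan(0.08132) = 4.6°, dipping toward WSW (azimuth ≈ 242°).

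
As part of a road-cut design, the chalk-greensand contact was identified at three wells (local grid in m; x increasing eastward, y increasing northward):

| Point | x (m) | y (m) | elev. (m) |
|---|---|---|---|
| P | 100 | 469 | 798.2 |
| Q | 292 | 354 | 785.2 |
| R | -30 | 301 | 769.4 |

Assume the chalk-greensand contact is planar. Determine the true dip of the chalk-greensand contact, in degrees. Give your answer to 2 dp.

8.80°

Let the plane be z = a·x + b·y + c.
Q−P: 192a − 115b = −13;  R−P: −130a − 168b = −28.8.
Solving gives a = 0.02390, b = 0.15294.
Gradient magnitude |∇z| = √(a² + b²) = √(0.00057 + 0.02339) = 0.15479.
True dip = arctan(0.15479) = 8.80°, dipping toward S (azimuth ≈ 189°).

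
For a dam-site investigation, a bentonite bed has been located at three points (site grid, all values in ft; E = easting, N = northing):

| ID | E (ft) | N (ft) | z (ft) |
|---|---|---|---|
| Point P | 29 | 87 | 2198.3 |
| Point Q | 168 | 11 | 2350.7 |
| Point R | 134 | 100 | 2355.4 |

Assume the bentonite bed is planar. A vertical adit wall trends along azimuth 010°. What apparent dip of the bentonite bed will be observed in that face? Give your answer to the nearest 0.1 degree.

Let the plane be z = a·E + b·N + c.
Point Q−Point P: 139a − 76b = 152.4;  Point R−Point P: 105a + 13b = 157.1.
Solving gives a = 1.42238, b = 0.59619.
Unit vector along 010° is (sin 10°, cos 10°) = (0.1736, 0.9848).
Slope in that direction = a·(0.1736) + b·(0.9848) = 0.83412.
Apparent dip = arctan|0.83412| = 39.8° (true dip is 57.0°, so apparent ≤ true as expected).

39.8°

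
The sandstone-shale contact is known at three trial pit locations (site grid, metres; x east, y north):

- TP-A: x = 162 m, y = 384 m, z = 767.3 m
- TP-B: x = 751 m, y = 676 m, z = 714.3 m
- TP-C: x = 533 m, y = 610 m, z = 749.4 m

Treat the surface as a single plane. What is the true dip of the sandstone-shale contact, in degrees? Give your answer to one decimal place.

24.6°

Two edge vectors: TP-A→TP-B = (589, 292, -53), TP-A→TP-C = (371, 226, -17.9).
Normal n = (TP-A→TP-B) × (TP-A→TP-C) = (6751.2, -9119.9, 24782).
So ∂z/∂x = −n_x/n_z = −0.27242 and ∂z/∂y = −n_y/n_z = 0.36801.
Gradient magnitude |∇z| = √(a² + b²) = √(0.07421 + 0.13543) = 0.45787.
True dip = arctan(0.45787) = 24.6°, dipping toward SE (azimuth ≈ 143°).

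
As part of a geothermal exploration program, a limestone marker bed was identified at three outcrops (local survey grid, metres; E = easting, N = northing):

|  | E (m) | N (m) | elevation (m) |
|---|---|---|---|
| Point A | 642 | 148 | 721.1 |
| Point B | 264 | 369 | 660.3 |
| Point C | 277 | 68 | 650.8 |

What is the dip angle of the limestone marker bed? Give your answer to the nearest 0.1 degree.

Two edge vectors: Point A→Point B = (-378, 221, -60.8), Point A→Point C = (-365, -80, -70.3).
Normal n = (Point A→Point B) × (Point A→Point C) = (-20400.3, -4381.4, 110905).
So ∂z/∂E = −n_x/n_z = 0.18394 and ∂z/∂N = −n_y/n_z = 0.03951.
Gradient magnitude |∇z| = √(a² + b²) = √(0.03384 + 0.00156) = 0.18814.
True dip = arctan(0.18814) = 10.7°, dipping toward WSW (azimuth ≈ 258°).

10.7°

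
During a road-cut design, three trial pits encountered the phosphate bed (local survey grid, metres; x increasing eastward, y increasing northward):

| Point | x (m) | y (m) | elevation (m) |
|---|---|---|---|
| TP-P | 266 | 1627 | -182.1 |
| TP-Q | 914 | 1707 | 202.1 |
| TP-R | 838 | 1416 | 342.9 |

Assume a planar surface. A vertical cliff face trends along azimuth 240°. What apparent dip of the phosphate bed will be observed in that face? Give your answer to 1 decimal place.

14.3°

Let the plane be z = a·x + b·y + c.
TP-Q−TP-P: 648a + 80b = 384.2;  TP-R−TP-P: 572a − 211b = 525.
Solving gives a = 0.67438, b = −0.65998.
Unit vector along 240° is (sin 240°, cos 240°) = (-0.8660, -0.5000).
Slope in that direction = a·(-0.8660) + b·(-0.5000) = −0.25404.
Apparent dip = arctan|0.25404| = 14.3° (true dip is 43.3°, so apparent ≤ true as expected).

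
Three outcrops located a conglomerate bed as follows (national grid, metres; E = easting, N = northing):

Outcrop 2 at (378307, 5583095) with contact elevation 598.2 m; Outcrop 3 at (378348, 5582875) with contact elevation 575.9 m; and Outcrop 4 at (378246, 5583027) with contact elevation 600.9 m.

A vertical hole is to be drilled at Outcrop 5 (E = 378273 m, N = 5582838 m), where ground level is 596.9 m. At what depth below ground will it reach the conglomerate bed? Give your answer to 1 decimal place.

14.1 m

Two edge vectors: Outcrop 2→Outcrop 3 = (41, -220, -22.3), Outcrop 2→Outcrop 4 = (-61, -68, 2.7).
Normal n = (Outcrop 2→Outcrop 3) × (Outcrop 2→Outcrop 4) = (-2110.4, 1249.6, -16208).
So ∂z/∂E = −n_x/n_z = −0.130207305 and ∂z/∂N = −n_y/n_z = 0.077097730.
Intercept c from Outcrop 2: 598.2 + 49258.33 − 430443.95 = −380587.41.
At (378273, 5582838): z_contact = −49253.91 + 430424.13 − 380587.41 = 582.81 m.
Depth below ground = 596.9 − 582.81 = 14.1 m.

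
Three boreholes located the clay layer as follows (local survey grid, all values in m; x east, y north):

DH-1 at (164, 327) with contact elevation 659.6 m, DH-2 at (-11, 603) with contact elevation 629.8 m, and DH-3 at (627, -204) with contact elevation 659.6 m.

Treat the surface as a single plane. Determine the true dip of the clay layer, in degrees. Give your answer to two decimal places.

Two edge vectors: DH-1→DH-2 = (-175, 276, -29.8), DH-1→DH-3 = (463, -531, 0).
Normal n = (DH-1→DH-2) × (DH-1→DH-3) = (-15823.8, -13797.4, -34863).
So ∂z/∂x = −n_x/n_z = −0.45389 and ∂z/∂y = −n_y/n_z = −0.39576.
Gradient magnitude |∇z| = √(a² + b²) = √(0.20601 + 0.15663) = 0.60219.
True dip = arctan(0.60219) = 31.06°, dipping toward NE (azimuth ≈ 049°).

31.06°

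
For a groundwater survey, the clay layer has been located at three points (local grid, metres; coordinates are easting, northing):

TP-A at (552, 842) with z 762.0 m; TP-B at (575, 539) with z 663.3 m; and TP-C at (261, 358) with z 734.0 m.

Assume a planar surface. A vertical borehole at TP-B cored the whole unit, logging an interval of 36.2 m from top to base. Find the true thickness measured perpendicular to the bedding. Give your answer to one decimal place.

32.5 m

Let the plane be z = a·easting + b·northing + c.
TP-B−TP-A: 23a − 303b = −98.7;  TP-C−TP-A: −291a − 484b = −28.
Solving gives a = −0.39562, b = 0.29571.
|∇z| = √(a²+b²) = 0.49392, so dip δ = arctan(0.49392) = 26.29°.
True thickness = vertical thickness × cos δ = 36.2 × cos 26.29° = 32.5 m.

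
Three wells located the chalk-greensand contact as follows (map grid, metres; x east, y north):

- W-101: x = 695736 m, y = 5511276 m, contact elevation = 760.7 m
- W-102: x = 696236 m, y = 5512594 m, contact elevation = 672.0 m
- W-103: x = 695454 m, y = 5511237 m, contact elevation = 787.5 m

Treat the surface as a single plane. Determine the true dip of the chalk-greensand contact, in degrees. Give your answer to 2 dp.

Let the plane be z = a·x + b·y + c.
W-102−W-101: 500a + 1318b = −88.7;  W-103−W-101: −282a − 39b = 26.8.
Solving gives a = −0.09047, b = −0.03298.
Gradient magnitude |∇z| = √(a² + b²) = √(0.00819 + 0.00109) = 0.09630.
True dip = arctan(0.09630) = 5.50°, dipping toward ENE (azimuth ≈ 070°).

5.50°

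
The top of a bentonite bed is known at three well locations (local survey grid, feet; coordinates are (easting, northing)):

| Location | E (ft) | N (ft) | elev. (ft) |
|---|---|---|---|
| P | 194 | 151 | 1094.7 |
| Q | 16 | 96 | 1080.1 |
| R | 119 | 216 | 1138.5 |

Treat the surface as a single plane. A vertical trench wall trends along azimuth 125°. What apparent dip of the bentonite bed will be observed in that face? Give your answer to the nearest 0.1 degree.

21.9°

Two edge vectors: P→Q = (-178, -55, -14.6), P→R = (-75, 65, 43.8).
Normal n = (P→Q) × (P→R) = (-1460, 8891.4, -15695).
So ∂z/∂E = −n_x/n_z = −0.09302 and ∂z/∂N = −n_y/n_z = 0.56651.
Unit vector along 125° is (sin 125°, cos 125°) = (0.8192, -0.5736).
Slope in that direction = a·(0.8192) + b·(-0.5736) = −0.40114.
Apparent dip = arctan|0.40114| = 21.9° (true dip is 29.9°, so apparent ≤ true as expected).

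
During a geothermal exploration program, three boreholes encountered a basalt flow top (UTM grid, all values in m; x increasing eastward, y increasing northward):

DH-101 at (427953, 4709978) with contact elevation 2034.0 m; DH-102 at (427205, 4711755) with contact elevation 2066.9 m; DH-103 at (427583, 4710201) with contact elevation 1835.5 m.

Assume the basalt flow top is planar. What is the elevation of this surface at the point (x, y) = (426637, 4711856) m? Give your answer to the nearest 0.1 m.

Let the plane be z = a·x + b·y + c.
DH-102−DH-101: −748a + 1777b = 32.9;  DH-103−DH-101: −370a + 223b = −198.5.
Solving gives a = 0.733811847, b = 0.327400823.
Then c = 2034 − a·427953 − b·4709978 = −1854053.65.
At (426637, 4711856): z = 313071.3 + 1542665.5 − 1854053.65 = 1683.2 m.

1683.2 m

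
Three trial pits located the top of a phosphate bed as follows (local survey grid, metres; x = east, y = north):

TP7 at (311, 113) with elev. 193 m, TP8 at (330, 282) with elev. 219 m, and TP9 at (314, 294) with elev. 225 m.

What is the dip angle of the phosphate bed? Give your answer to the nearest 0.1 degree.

16.7°

Two edge vectors: TP7→TP8 = (19, 169, 26), TP7→TP9 = (3, 181, 32).
Normal n = (TP7→TP8) × (TP7→TP9) = (702, -530, 2932).
So ∂z/∂x = −n_x/n_z = −0.23943 and ∂z/∂y = −n_y/n_z = 0.18076.
Gradient magnitude |∇z| = √(a² + b²) = √(0.05733 + 0.03268) = 0.30000.
True dip = arctan(0.30000) = 16.7°, dipping toward SE (azimuth ≈ 127°).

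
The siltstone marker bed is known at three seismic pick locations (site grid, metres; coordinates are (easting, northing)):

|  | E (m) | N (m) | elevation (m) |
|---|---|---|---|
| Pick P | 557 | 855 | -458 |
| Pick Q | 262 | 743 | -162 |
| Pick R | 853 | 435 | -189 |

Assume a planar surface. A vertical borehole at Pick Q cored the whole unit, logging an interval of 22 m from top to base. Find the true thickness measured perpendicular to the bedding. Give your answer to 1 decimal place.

13.9 m

Two edge vectors: Pick P→Pick Q = (-295, -112, 296), Pick P→Pick R = (296, -420, 269).
Normal n = (Pick P→Pick Q) × (Pick P→Pick R) = (94192, 166971, 157052).
So ∂z/∂E = −n_x/n_z = −0.59975 and ∂z/∂N = −n_y/n_z = −1.06316.
|∇z| = √(a²+b²) = 1.22066, so dip δ = arctan(1.22066) = 50.67°.
True thickness = vertical thickness × cos δ = 22 × cos 50.67° = 13.9 m.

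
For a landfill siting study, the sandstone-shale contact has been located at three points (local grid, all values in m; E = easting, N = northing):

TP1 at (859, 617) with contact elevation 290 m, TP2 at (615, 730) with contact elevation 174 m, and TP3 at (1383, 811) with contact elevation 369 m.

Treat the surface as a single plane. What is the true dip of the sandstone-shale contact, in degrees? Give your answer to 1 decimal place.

26.0°

Let the plane be z = a·E + b·N + c.
TP2−TP1: −244a + 113b = −116;  TP3−TP1: 524a + 194b = 79.
Solving gives a = 0.29499, b = −0.38957.
Gradient magnitude |∇z| = √(a² + b²) = √(0.08702 + 0.15177) = 0.48866.
True dip = arctan(0.48866) = 26.0°, dipping toward NW (azimuth ≈ 323°).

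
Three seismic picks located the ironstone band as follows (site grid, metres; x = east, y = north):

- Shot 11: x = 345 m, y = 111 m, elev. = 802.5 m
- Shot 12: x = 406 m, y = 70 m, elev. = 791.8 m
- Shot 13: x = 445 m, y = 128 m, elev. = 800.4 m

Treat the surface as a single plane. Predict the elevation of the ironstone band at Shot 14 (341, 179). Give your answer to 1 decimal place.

Two edge vectors: Shot 11→Shot 12 = (61, -41, -10.7), Shot 11→Shot 13 = (100, 17, -2.1).
Normal n = (Shot 11→Shot 12) × (Shot 11→Shot 13) = (268, -941.9, 5137).
So ∂z/∂x = −n_x/n_z = −0.05217 and ∂z/∂y = −n_y/n_z = 0.18336.
Intercept c from Shot 11: 802.5 + 18.00 − 20.35 = 800.15.
At (341, 179): z = −17.8 + 32.8 + 800.15 = 815.2 m.

815.2 m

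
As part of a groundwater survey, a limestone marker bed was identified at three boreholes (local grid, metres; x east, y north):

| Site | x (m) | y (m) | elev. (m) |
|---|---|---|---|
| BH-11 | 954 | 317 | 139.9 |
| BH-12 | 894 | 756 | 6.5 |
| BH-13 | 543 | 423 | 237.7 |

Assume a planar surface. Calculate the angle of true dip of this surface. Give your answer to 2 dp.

25.58°

Let the plane be z = a·x + b·y + c.
BH-12−BH-11: −60a + 439b = −133.4;  BH-13−BH-11: −411a + 106b = 97.8.
Solving gives a = −0.32788, b = −0.34869.
Gradient magnitude |∇z| = √(a² + b²) = √(0.10751 + 0.12158) = 0.47863.
True dip = arctan(0.47863) = 25.58°, dipping toward NE (azimuth ≈ 043°).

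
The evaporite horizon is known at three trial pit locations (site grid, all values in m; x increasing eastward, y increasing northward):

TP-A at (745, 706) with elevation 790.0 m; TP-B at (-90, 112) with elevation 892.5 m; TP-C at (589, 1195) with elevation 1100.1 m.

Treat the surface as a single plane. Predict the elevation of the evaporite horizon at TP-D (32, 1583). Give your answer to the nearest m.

1549 m

Let the plane be z = a·x + b·y + c.
TP-B−TP-A: −835a − 594b = 102.5;  TP-C−TP-A: −156a + 489b = 310.1.
Solving gives a = −0.46773, b = 0.48494.
Then c = 790 − a·745 − b·706 = 796.09.
At (32, 1583): z = −15.0 + 767.7 + 796.09 = 1548.8 m.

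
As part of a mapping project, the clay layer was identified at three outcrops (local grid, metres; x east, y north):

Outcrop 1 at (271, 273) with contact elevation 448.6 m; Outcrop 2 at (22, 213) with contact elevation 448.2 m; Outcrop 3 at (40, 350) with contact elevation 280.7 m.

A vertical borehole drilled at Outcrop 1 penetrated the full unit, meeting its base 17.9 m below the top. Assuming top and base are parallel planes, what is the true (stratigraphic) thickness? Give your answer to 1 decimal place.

Two edge vectors: Outcrop 1→Outcrop 2 = (-249, -60, -0.4), Outcrop 1→Outcrop 3 = (-231, 77, -167.9).
Normal n = (Outcrop 1→Outcrop 2) × (Outcrop 1→Outcrop 3) = (10104.8, -41714.7, -33033).
So ∂z/∂x = −n_x/n_z = 0.30590 and ∂z/∂y = −n_y/n_z = −1.26282.
|∇z| = √(a²+b²) = 1.29934, so dip δ = arctan(1.29934) = 52.42°.
True thickness = vertical thickness × cos δ = 17.9 × cos 52.42° = 10.9 m.

10.9 m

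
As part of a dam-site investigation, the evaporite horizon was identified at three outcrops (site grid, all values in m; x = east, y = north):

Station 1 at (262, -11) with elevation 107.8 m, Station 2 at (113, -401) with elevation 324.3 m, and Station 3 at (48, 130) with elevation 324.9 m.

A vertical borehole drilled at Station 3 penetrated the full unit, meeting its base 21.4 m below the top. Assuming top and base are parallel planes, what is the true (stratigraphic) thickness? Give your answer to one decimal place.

14.3 m

Let the plane be z = a·x + b·y + c.
Station 2−Station 1: −149a − 390b = 216.5;  Station 3−Station 1: −214a + 141b = 217.1.
Solving gives a = −1.10268, b = −0.13385.
|∇z| = √(a²+b²) = 1.11077, so dip δ = arctan(1.11077) = 48.00°.
True thickness = vertical thickness × cos δ = 21.4 × cos 48.00° = 14.3 m.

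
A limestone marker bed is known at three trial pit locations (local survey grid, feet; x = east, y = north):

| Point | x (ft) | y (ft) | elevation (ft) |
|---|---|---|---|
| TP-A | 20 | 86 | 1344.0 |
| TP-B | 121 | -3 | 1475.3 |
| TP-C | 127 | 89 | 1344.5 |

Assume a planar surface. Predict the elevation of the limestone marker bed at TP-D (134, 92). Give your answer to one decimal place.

Let the plane be z = a·x + b·y + c.
TP-B−TP-A: 101a − 89b = 131.3;  TP-C−TP-A: 107a + 3b = 0.5.
Solving gives a = 0.04462, b = −1.42465.
Then c = 1344 − a·20 − b·86 = 1465.63.
At (134, 92): z = 6.0 − 131.1 + 1465.63 = 1340.5 ft.

1340.5 ft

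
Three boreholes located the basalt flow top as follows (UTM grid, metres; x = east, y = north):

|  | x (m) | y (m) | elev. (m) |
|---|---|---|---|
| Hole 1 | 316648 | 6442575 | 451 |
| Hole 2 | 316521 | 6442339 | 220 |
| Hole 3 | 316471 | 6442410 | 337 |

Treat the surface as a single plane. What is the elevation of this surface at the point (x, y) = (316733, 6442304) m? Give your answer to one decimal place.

61.4 m

Let the plane be z = a·x + b·y + c.
Hole 2−Hole 1: −127a − 236b = −231;  Hole 3−Hole 1: −177a − 165b = −114.
Solving gives a = −0.538550223, b = 1.268626603.
Then c = 451 − a·316648 − b·6442575 = −8002240.19.
At (316733, 6442304): z = −170576.6 + 8172878.2 − 8002240.19 = 61.4 m.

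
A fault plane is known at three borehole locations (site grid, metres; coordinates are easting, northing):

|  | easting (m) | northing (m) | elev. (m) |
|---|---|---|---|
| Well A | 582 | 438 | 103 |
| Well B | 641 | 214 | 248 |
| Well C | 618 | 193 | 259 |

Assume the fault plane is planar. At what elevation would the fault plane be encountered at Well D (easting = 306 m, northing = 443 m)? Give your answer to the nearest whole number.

75 m

Let the plane be z = a·easting + b·northing + c.
Well B−Well A: 59a − 224b = 145;  Well C−Well A: 36a − 245b = 156.
Solving gives a = 0.09091, b = −0.62338.
Then c = 103 − a·582 − b·438 = 323.13.
At (306, 443): z = 27.8 − 276.2 + 323.13 = 74.8 m.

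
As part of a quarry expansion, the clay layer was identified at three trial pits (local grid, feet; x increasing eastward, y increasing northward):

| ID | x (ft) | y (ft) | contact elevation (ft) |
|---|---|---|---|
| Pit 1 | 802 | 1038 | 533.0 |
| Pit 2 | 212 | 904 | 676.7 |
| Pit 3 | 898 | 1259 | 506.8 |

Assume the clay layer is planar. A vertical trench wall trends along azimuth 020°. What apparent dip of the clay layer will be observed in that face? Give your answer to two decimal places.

5.46°

Let the plane be z = a·x + b·y + c.
Pit 2−Pit 1: −590a − 134b = 143.7;  Pit 3−Pit 1: 96a + 221b = −26.2.
Solving gives a = −0.24035, b = −0.01415.
Unit vector along 020° is (sin 20°, cos 20°) = (0.3420, 0.9397).
Slope in that direction = a·(0.3420) + b·(0.9397) = −0.09550.
Apparent dip = arctan|0.09550| = 5.46° (true dip is 13.5°, so apparent ≤ true as expected).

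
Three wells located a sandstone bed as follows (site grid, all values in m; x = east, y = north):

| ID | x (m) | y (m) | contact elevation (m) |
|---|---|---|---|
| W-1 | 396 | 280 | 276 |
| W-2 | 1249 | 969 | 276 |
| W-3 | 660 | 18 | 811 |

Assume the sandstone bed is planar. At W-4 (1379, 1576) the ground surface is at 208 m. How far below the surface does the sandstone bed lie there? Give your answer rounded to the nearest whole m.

497 m

Let the plane be z = a·x + b·y + c.
W-2−W-1: 853a + 689b = 0;  W-3−W-1: 264a − 262b = 535.
Solving gives a = 0.90930, b = −1.12574.
Then c = 276 − a·396 − b·280 = 231.12.
At (1379, 1576): z_contact = 1253.9 − 1774.2 + 231.12 = -289.1 m.
Depth below ground = 208 − (-289.1) = 497 m.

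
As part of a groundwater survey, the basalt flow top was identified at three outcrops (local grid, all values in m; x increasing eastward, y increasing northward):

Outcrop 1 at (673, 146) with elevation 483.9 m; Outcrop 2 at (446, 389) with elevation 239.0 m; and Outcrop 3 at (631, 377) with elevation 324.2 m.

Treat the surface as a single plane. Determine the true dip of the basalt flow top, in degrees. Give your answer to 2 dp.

Let the plane be z = a·x + b·y + c.
Outcrop 2−Outcrop 1: −227a + 243b = −244.9;  Outcrop 3−Outcrop 1: −42a + 231b = −159.7.
Solving gives a = 0.42066, b = −0.61486.
Gradient magnitude |∇z| = √(a² + b²) = √(0.17695 + 0.37805) = 0.74499.
True dip = arctan(0.74499) = 36.69°, dipping toward NW (azimuth ≈ 326°).

36.69°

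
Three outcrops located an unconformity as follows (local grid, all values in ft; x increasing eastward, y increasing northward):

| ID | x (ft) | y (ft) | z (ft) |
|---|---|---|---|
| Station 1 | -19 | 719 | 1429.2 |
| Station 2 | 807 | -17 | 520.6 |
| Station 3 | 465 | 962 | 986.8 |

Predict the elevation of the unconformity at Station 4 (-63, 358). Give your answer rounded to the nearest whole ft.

Two edge vectors: Station 1→Station 2 = (826, -736, -908.6), Station 1→Station 3 = (484, 243, -442.4).
Normal n = (Station 1→Station 2) × (Station 1→Station 3) = (546396.2, -74340, 556942).
So ∂z/∂x = −n_x/n_z = −0.98106 and ∂z/∂y = −n_y/n_z = 0.13348.
Intercept c from Station 1: 1429.2 − 18.64 − 95.97 = 1314.59.
At (-63, 358): z = 61.8 + 47.8 + 1314.59 = 1424.2 ft.

1424 ft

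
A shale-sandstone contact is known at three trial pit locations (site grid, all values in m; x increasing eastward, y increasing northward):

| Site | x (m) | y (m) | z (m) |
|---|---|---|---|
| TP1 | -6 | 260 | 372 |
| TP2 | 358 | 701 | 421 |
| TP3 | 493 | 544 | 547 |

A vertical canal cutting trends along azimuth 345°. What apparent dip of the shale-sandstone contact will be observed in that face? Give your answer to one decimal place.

24.9°

Let the plane be z = a·x + b·y + c.
TP2−TP1: 364a + 441b = 49;  TP3−TP1: 499a + 284b = 175.
Solving gives a = 0.54214, b = −0.33637.
Unit vector along 345° is (sin 345°, cos 345°) = (-0.2588, 0.9659).
Slope in that direction = a·(-0.2588) + b·(0.9659) = −0.46523.
Apparent dip = arctan|0.46523| = 24.9° (true dip is 32.5°, so apparent ≤ true as expected).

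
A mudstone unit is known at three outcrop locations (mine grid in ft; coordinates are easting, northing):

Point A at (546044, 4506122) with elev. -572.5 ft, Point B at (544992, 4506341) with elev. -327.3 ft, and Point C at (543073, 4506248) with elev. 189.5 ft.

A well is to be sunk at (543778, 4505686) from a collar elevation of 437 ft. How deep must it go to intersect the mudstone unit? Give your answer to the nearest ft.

Let the plane be z = a·easting + b·northing + c.
Point B−Point A: −1052a + 219b = 245.2;  Point C−Point A: −2971a + 126b = 762.
Solving gives a = −0.26246591, b = −0.14116044.
Then c = -572.5 − a·546044 − b·4506122 = 778831.59.
At (543778, 4505686): z_contact = −142723.2 − 636024.6 + 778831.59 = 83.8 ft.
Depth below ground = 437 − 83.8 = 353 ft.

353 ft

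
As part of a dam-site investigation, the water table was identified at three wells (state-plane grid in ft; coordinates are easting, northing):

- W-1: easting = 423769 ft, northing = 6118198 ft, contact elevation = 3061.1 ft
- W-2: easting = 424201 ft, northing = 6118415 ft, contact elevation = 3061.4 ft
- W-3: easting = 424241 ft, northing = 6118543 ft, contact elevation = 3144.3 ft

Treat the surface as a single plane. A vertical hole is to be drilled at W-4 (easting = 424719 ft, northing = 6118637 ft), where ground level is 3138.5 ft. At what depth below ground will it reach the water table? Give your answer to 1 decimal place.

106.1 ft

Two edge vectors: W-1→W-2 = (432, 217, 0.3), W-1→W-3 = (472, 345, 83.2).
Normal n = (W-1→W-2) × (W-1→W-3) = (17950.9, -35800.8, 46616).
So ∂z/∂easting = −n_x/n_z = −0.385080230 and ∂z/∂northing = −n_y/n_z = 0.767993822.
Intercept c from W-1: 3061.1 + 163185.06 − 4698738.26 = −4532492.10.
At (424719, 6118637): z_contact = −163550.89 + 4699075.41 − 4532492.10 = 3032.42 ft.
Depth below ground = 3138.5 − 3032.42 = 106.1 ft.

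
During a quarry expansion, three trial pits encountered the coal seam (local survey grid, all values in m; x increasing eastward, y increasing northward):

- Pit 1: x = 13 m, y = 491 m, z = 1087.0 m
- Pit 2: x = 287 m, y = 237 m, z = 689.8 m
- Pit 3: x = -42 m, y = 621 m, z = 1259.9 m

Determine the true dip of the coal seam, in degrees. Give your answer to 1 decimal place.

Let the plane be z = a·x + b·y + c.
Pit 2−Pit 1: 274a − 254b = −397.2;  Pit 3−Pit 1: −55a + 130b = 172.9.
Solving gives a = −0.35655, b = 1.17915.
Gradient magnitude |∇z| = √(a² + b²) = √(0.12713 + 1.39039) = 1.23188.
True dip = arctan(1.23188) = 50.9°, dipping toward SSE (azimuth ≈ 163°).

50.9°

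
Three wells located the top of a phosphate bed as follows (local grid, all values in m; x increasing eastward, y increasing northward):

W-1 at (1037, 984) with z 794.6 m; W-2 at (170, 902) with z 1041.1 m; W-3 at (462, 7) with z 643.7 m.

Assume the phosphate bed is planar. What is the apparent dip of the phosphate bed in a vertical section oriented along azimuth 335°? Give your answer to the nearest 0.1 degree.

Two edge vectors: W-1→W-2 = (-867, -82, 246.5), W-1→W-3 = (-575, -977, -150.9).
Normal n = (W-1→W-2) × (W-1→W-3) = (253204.3, -272567.8, 799909).
So ∂z/∂x = −n_x/n_z = −0.31654 and ∂z/∂y = −n_y/n_z = 0.34075.
Unit vector along 335° is (sin 335°, cos 335°) = (-0.4226, 0.9063).
Slope in that direction = a·(-0.4226) + b·(0.9063) = 0.44260.
Apparent dip = arctan|0.44260| = 23.9° (true dip is 24.9°, so apparent ≤ true as expected).

23.9°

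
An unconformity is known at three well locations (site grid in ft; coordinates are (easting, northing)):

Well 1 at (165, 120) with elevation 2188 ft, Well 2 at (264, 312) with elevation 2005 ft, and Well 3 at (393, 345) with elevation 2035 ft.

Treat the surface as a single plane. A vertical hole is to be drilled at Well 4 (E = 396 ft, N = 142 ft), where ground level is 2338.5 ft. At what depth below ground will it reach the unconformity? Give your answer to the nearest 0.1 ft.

Two edge vectors: Well 1→Well 2 = (99, 192, -183), Well 1→Well 3 = (228, 225, -153).
Normal n = (Well 1→Well 2) × (Well 1→Well 3) = (11799, -26577, -21501).
So ∂z/∂E = −n_x/n_z = 0.54877 and ∂z/∂N = −n_y/n_z = −1.23608.
Intercept c from Well 1: 2188 − 90.55 + 148.33 = 2245.78.
At (396, 142): z_contact = 217.31 − 175.52 + 2245.78 = 2287.57 ft.
Depth below ground = 2338.5 − 2287.57 = 50.9 ft.

50.9 ft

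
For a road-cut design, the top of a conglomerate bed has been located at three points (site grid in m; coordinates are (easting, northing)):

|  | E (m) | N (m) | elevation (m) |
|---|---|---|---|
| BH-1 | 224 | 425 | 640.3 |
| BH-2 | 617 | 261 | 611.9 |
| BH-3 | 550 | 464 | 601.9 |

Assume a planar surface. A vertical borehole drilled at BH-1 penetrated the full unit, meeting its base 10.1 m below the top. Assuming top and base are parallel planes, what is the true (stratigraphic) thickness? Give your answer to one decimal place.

Two edge vectors: BH-1→BH-2 = (393, -164, -28.4), BH-1→BH-3 = (326, 39, -38.4).
Normal n = (BH-1→BH-2) × (BH-1→BH-3) = (7405.2, 5832.8, 68791).
So ∂z/∂E = −n_x/n_z = −0.10765 and ∂z/∂N = −n_y/n_z = −0.08479.
|∇z| = √(a²+b²) = 0.13703, so dip δ = arctan(0.13703) = 7.80°.
True thickness = vertical thickness × cos δ = 10.1 × cos 7.80° = 10.0 m.

10.0 m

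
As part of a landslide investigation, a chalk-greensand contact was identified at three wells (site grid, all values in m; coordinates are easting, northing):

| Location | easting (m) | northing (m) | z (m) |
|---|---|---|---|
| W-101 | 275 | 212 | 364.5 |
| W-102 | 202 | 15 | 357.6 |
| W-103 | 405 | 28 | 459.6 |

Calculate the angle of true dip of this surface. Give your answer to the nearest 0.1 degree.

Two edge vectors: W-101→W-102 = (-73, -197, -6.9), W-101→W-103 = (130, -184, 95.1).
Normal n = (W-101→W-102) × (W-101→W-103) = (-20004.3, 6045.3, 39042).
So ∂z/∂easting = −n_x/n_z = 0.51238 and ∂z/∂northing = −n_y/n_z = −0.15484.
Gradient magnitude |∇z| = √(a² + b²) = √(0.26253 + 0.02398) = 0.53526.
True dip = arctan(0.53526) = 28.2°, dipping toward WNW (azimuth ≈ 287°).

28.2°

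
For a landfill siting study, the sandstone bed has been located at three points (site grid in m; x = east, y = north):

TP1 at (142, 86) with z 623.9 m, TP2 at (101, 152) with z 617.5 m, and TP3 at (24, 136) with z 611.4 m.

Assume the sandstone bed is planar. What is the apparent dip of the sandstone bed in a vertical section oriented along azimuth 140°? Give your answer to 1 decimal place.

Let the plane be z = a·x + b·y + c.
TP2−TP1: −41a + 66b = −6.4;  TP3−TP1: −118a + 50b = −12.5.
Solving gives a = 0.08801, b = −0.04230.
Unit vector along 140° is (sin 140°, cos 140°) = (0.6428, -0.7660).
Slope in that direction = a·(0.6428) + b·(-0.7660) = 0.08897.
Apparent dip = arctan|0.08897| = 5.1° (true dip is 5.6°, so apparent ≤ true as expected).

5.1°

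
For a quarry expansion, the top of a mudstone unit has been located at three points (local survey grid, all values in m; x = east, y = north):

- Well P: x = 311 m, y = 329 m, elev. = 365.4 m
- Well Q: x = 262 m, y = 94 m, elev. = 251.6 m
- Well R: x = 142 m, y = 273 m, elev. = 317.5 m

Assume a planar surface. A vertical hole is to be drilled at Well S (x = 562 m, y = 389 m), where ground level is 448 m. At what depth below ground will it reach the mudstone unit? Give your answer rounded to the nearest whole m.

22 m

Two edge vectors: Well P→Well Q = (-49, -235, -113.8), Well P→Well R = (-169, -56, -47.9).
Normal n = (Well P→Well Q) × (Well P→Well R) = (4883.7, 16885.1, -36971).
So ∂z/∂x = −n_x/n_z = 0.13210 and ∂z/∂y = −n_y/n_z = 0.45671.
Intercept c from Well P: 365.4 − 41.08 − 150.26 = 174.06.
At (562, 389): z_contact = 74.2 + 177.7 + 174.06 = 426.0 m.
Depth below ground = 448 − 426.0 = 22 m.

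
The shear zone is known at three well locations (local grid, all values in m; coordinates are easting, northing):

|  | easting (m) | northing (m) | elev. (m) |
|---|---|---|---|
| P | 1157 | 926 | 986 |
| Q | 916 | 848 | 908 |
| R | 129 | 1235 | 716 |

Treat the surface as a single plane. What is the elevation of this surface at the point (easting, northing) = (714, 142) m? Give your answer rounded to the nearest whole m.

Let the plane be z = a·easting + b·northing + c.
Q−P: −241a − 78b = −78;  R−P: −1028a + 309b = −270.
Solving gives a = 0.29202, b = 0.09773.
Then c = 986 − a·1157 − b·926 = 557.63.
At (714, 142): z = 208.5 + 13.9 + 557.63 = 780.0 m.

780 m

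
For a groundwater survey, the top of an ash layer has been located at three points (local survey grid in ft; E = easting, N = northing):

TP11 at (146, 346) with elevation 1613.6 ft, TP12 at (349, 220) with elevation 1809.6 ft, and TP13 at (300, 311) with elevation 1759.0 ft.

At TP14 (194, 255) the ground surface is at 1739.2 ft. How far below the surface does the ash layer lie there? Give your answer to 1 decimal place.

75.9 ft

Two edge vectors: TP11→TP12 = (203, -126, 196), TP11→TP13 = (154, -35, 145.4).
Normal n = (TP11→TP12) × (TP11→TP13) = (-11460.4, 667.8, 12299).
So ∂z/∂E = −n_x/n_z = 0.93182 and ∂z/∂N = −n_y/n_z = −0.05430.
Intercept c from TP11: 1613.6 − 136.05 + 18.79 = 1496.34.
At (194, 255): z_contact = 180.77 − 13.85 + 1496.34 = 1663.27 ft.
Depth below ground = 1739.2 − 1663.27 = 75.9 ft.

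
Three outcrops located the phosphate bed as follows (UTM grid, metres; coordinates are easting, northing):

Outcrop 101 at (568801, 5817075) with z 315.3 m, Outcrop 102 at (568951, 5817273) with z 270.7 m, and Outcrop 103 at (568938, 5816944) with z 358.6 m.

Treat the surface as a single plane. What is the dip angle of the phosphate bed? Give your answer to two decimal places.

15.42°

Let the plane be z = a·easting + b·northing + c.
Outcrop 102−Outcrop 101: 150a + 198b = −44.6;  Outcrop 103−Outcrop 101: 137a − 131b = 43.3.
Solving gives a = 0.05838, b = −0.26948.
Gradient magnitude |∇z| = √(a² + b²) = √(0.00341 + 0.07262) = 0.27573.
True dip = arctan(0.27573) = 15.42°, dipping toward NNW (azimuth ≈ 348°).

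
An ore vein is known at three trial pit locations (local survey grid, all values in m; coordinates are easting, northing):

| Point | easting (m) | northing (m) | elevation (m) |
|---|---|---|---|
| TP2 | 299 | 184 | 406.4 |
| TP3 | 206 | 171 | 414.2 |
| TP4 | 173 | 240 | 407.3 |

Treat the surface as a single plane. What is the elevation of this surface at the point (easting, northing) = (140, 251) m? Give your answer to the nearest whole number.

408 m

Two edge vectors: TP2→TP3 = (-93, -13, 7.8), TP2→TP4 = (-126, 56, 0.9).
Normal n = (TP2→TP3) × (TP2→TP4) = (-448.5, -899.1, -6846).
So ∂z/∂easting = −n_x/n_z = −0.06551 and ∂z/∂northing = −n_y/n_z = −0.13133.
Intercept c from TP2: 406.4 + 19.59 + 24.17 = 450.15.
At (140, 251): z = −9.2 − 33.0 + 450.15 = 408.0 m.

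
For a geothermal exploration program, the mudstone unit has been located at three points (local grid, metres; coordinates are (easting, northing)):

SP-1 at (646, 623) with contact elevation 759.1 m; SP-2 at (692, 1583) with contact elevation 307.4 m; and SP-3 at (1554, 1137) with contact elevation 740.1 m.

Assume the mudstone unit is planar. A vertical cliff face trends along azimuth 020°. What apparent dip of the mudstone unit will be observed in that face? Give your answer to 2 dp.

Let the plane be z = a·E + b·N + c.
SP-2−SP-1: 46a + 960b = −451.7;  SP-3−SP-1: 908a + 514b = −19.
Solving gives a = 0.25227, b = −0.48261.
Unit vector along 020° is (sin 20°, cos 20°) = (0.3420, 0.9397).
Slope in that direction = a·(0.3420) + b·(0.9397) = −0.36722.
Apparent dip = arctan|0.36722| = 20.16° (true dip is 28.6°, so apparent ≤ true as expected).

20.16°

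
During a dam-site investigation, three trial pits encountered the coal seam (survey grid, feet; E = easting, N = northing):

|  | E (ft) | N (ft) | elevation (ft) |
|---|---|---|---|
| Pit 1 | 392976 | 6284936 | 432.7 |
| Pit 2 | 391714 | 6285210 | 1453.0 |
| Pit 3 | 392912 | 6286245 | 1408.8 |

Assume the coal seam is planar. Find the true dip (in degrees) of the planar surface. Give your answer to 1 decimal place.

44.1°

Let the plane be z = a·E + b·N + c.
Pit 2−Pit 1: −1262a + 274b = 1020.3;  Pit 3−Pit 1: −64a + 1309b = 976.1.
Solving gives a = −0.65352, b = 0.71373.
Gradient magnitude |∇z| = √(a² + b²) = √(0.42708 + 0.50941) = 0.96773.
True dip = arctan(0.96773) = 44.1°, dipping toward SE (azimuth ≈ 138°).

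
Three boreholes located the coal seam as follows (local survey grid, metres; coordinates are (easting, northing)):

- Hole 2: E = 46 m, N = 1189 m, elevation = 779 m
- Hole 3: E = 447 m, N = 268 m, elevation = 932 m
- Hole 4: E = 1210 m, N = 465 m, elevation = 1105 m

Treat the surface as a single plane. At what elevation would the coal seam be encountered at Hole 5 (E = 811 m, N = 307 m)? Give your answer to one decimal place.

1017.9 m

Two edge vectors: Hole 2→Hole 3 = (401, -921, 153), Hole 2→Hole 4 = (1164, -724, 326).
Normal n = (Hole 2→Hole 3) × (Hole 2→Hole 4) = (-189474, 47366, 781720).
So ∂z/∂E = −n_x/n_z = 0.242381 and ∂z/∂N = −n_y/n_z = −0.060592.
Intercept c from Hole 2: 779 − 11.15 + 72.04 = 839.89.
At (811, 307): z = 196.6 − 18.6 + 839.89 = 1017.9 m.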